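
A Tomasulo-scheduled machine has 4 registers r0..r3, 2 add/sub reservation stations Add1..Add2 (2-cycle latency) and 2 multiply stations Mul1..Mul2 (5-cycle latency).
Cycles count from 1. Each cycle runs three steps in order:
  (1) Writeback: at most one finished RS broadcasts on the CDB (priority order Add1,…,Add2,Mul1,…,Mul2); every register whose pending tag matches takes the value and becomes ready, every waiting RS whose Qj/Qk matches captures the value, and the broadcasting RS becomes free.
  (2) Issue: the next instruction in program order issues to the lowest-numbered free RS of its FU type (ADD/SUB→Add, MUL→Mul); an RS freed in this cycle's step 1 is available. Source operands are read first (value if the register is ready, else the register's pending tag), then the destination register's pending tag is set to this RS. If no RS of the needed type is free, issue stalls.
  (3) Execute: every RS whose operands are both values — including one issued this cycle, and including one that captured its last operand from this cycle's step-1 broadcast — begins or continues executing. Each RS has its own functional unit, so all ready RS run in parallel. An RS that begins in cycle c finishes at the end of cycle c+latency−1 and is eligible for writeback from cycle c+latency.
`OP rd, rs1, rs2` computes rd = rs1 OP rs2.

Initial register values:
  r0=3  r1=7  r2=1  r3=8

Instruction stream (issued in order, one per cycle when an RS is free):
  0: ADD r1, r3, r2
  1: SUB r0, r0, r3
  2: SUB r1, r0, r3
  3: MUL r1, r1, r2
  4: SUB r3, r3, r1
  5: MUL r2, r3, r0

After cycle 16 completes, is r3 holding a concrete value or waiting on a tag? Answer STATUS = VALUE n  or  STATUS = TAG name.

STATUS = VALUE 21

cycle 1: issue ADD r1<-Add1 // r0:3,r1:Add1,r2:1,r3:8
cycle 2: issue SUB r0<-Add2 // r0:Add2,r1:Add1,r2:1,r3:8
cycle 3: CDB Add1=9; issue SUB r1<-Add1 // r0:Add2,r1:Add1,r2:1,r3:8
cycle 4: CDB Add2=-5; issue MUL r1<-Mul1 // r0:-5,r1:Mul1,r2:1,r3:8
cycle 5: issue SUB r3<-Add2 // r0:-5,r1:Mul1,r2:1,r3:Add2
cycle 6: CDB Add1=-13; issue MUL r2<-Mul2 // r0:-5,r1:Mul1,r2:Mul2,r3:Add2
cycle 7: - // r0:-5,r1:Mul1,r2:Mul2,r3:Add2
cycle 8: - // r0:-5,r1:Mul1,r2:Mul2,r3:Add2
cycle 9: - // r0:-5,r1:Mul1,r2:Mul2,r3:Add2
cycle 10: - // r0:-5,r1:Mul1,r2:Mul2,r3:Add2
cycle 11: CDB Mul1=-13 // r0:-5,r1:-13,r2:Mul2,r3:Add2
cycle 12: - // r0:-5,r1:-13,r2:Mul2,r3:Add2
cycle 13: CDB Add2=21 // r0:-5,r1:-13,r2:Mul2,r3:21
cycle 14: - // r0:-5,r1:-13,r2:Mul2,r3:21
cycle 15: - // r0:-5,r1:-13,r2:Mul2,r3:21
cycle 16: - // r0:-5,r1:-13,r2:Mul2,r3:21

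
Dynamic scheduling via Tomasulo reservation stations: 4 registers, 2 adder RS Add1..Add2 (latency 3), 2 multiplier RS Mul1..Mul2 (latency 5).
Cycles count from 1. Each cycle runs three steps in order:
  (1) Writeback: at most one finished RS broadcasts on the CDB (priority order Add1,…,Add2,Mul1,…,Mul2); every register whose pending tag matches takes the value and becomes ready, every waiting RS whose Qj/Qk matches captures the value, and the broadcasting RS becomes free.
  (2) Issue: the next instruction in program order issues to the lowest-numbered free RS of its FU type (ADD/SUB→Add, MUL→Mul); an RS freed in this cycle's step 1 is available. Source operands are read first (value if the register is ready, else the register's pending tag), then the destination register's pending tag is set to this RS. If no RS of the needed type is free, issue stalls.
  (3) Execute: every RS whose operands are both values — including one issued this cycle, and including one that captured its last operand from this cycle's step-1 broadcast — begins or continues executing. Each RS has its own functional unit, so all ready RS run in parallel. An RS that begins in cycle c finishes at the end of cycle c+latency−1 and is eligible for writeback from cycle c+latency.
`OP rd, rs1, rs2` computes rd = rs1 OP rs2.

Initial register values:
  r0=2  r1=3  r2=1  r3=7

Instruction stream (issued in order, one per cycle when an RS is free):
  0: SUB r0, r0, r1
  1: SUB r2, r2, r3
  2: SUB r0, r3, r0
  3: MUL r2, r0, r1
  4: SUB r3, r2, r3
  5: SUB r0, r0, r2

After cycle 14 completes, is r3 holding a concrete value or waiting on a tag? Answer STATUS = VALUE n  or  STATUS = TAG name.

STATUS = TAG Add2

  c1: issue SUB r0<-Add1  regs: r0:Add1,r1:3,r2:1,r3:7
  c2: issue SUB r2<-Add2  regs: r0:Add1,r1:3,r2:Add2,r3:7
  c3: stall  regs: r0:Add1,r1:3,r2:Add2,r3:7
  c4: CDB Add1=-1; issue SUB r0<-Add1  regs: r0:Add1,r1:3,r2:Add2,r3:7
  c5: CDB Add2=-6; issue MUL r2<-Mul1  regs: r0:Add1,r1:3,r2:Mul1,r3:7
  c6: issue SUB r3<-Add2  regs: r0:Add1,r1:3,r2:Mul1,r3:Add2
  c7: CDB Add1=8; issue SUB r0<-Add1  regs: r0:Add1,r1:3,r2:Mul1,r3:Add2
  c8: -  regs: r0:Add1,r1:3,r2:Mul1,r3:Add2
  c9: -  regs: r0:Add1,r1:3,r2:Mul1,r3:Add2
  c10: -  regs: r0:Add1,r1:3,r2:Mul1,r3:Add2
  c11: -  regs: r0:Add1,r1:3,r2:Mul1,r3:Add2
  c12: CDB Mul1=24  regs: r0:Add1,r1:3,r2:24,r3:Add2
  c13: -  regs: r0:Add1,r1:3,r2:24,r3:Add2
  c14: -  regs: r0:Add1,r1:3,r2:24,r3:Add2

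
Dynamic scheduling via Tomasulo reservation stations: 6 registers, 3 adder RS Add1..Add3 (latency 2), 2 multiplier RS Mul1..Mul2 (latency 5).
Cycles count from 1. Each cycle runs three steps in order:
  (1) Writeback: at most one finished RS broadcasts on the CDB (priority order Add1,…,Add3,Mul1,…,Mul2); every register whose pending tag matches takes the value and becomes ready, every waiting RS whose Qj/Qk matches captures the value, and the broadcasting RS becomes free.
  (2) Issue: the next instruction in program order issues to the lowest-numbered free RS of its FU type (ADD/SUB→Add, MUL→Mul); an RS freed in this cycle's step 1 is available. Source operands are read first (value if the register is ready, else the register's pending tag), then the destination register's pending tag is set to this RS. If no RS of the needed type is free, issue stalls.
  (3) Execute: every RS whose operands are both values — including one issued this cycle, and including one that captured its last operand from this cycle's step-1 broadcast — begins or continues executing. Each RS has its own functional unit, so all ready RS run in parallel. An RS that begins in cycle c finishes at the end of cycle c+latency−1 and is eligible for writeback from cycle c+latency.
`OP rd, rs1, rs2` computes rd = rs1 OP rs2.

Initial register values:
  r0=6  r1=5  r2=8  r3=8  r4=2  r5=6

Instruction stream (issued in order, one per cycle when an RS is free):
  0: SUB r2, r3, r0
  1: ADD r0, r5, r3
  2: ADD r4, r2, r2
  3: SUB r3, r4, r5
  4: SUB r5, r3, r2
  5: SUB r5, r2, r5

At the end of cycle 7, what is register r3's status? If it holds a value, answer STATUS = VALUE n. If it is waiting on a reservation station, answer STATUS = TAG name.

  c1: issue SUB r2<-Add1  regs: r0:6,r1:5,r2:Add1,r3:8,r4:2,r5:6
  c2: issue ADD r0<-Add2  regs: r0:Add2,r1:5,r2:Add1,r3:8,r4:2,r5:6
  c3: CDB Add1=2; issue ADD r4<-Add1  regs: r0:Add2,r1:5,r2:2,r3:8,r4:Add1,r5:6
  c4: CDB Add2=14; issue SUB r3<-Add2  regs: r0:14,r1:5,r2:2,r3:Add2,r4:Add1,r5:6
  c5: CDB Add1=4; issue SUB r5<-Add1  regs: r0:14,r1:5,r2:2,r3:Add2,r4:4,r5:Add1
  c6: issue SUB r5<-Add3  regs: r0:14,r1:5,r2:2,r3:Add2,r4:4,r5:Add3
  c7: CDB Add2=-2  regs: r0:14,r1:5,r2:2,r3:-2,r4:4,r5:Add3

STATUS = VALUE -2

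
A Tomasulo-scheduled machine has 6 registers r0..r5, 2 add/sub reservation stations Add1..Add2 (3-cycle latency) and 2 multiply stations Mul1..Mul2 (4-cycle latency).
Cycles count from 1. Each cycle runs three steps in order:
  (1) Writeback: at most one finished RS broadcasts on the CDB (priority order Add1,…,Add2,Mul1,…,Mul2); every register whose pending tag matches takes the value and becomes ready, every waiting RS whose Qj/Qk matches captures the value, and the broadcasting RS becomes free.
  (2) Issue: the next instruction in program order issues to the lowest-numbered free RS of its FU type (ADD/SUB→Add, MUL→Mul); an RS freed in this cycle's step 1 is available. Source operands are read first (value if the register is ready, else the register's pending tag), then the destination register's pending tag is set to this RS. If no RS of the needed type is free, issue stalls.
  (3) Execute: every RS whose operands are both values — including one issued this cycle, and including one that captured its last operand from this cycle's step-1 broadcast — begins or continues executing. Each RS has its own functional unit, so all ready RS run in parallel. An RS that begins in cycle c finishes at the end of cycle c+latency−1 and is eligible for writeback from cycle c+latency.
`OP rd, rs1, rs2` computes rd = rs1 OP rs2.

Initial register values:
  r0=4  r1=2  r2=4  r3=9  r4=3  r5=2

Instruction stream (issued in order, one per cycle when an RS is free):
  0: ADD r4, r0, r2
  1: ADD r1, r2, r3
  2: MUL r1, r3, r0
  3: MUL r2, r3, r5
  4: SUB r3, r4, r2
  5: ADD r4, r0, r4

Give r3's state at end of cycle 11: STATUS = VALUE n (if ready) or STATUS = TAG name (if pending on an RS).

cycle 1: issue ADD r4<-Add1 // r0:4,r1:2,r2:4,r3:9,r4:Add1,r5:2
cycle 2: issue ADD r1<-Add2 // r0:4,r1:Add2,r2:4,r3:9,r4:Add1,r5:2
cycle 3: issue MUL r1<-Mul1 // r0:4,r1:Mul1,r2:4,r3:9,r4:Add1,r5:2
cycle 4: CDB Add1=8; issue MUL r2<-Mul2 // r0:4,r1:Mul1,r2:Mul2,r3:9,r4:8,r5:2
cycle 5: CDB Add2=13; issue SUB r3<-Add1 // r0:4,r1:Mul1,r2:Mul2,r3:Add1,r4:8,r5:2
cycle 6: issue ADD r4<-Add2 // r0:4,r1:Mul1,r2:Mul2,r3:Add1,r4:Add2,r5:2
cycle 7: CDB Mul1=36 // r0:4,r1:36,r2:Mul2,r3:Add1,r4:Add2,r5:2
cycle 8: CDB Mul2=18 // r0:4,r1:36,r2:18,r3:Add1,r4:Add2,r5:2
cycle 9: CDB Add2=12 // r0:4,r1:36,r2:18,r3:Add1,r4:12,r5:2
cycle 10: - // r0:4,r1:36,r2:18,r3:Add1,r4:12,r5:2
cycle 11: CDB Add1=-10 // r0:4,r1:36,r2:18,r3:-10,r4:12,r5:2

STATUS = VALUE -10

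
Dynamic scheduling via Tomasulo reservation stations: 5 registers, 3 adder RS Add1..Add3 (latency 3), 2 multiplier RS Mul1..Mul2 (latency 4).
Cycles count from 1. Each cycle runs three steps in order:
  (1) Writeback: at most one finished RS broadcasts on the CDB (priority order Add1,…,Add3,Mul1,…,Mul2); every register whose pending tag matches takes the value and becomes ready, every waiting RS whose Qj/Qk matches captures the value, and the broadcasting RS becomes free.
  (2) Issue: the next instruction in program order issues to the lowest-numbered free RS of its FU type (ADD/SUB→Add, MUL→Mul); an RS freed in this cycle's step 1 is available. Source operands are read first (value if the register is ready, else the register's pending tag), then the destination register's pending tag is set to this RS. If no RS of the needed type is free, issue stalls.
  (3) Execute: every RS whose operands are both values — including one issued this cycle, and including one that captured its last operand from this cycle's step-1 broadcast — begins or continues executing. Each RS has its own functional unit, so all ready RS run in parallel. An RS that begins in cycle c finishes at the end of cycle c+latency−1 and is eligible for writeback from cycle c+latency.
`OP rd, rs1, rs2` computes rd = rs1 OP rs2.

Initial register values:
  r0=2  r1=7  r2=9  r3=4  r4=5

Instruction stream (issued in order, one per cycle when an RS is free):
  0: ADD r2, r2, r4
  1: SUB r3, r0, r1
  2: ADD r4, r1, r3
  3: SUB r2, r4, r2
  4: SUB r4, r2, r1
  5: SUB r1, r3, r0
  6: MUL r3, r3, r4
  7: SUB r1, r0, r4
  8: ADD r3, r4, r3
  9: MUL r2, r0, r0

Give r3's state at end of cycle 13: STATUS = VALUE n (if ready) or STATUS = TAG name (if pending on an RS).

cycle 1: issue ADD r2<-Add1 // r0:2,r1:7,r2:Add1,r3:4,r4:5
cycle 2: issue SUB r3<-Add2 // r0:2,r1:7,r2:Add1,r3:Add2,r4:5
cycle 3: issue ADD r4<-Add3 // r0:2,r1:7,r2:Add1,r3:Add2,r4:Add3
cycle 4: CDB Add1=14; issue SUB r2<-Add1 // r0:2,r1:7,r2:Add1,r3:Add2,r4:Add3
cycle 5: CDB Add2=-5; issue SUB r4<-Add2 // r0:2,r1:7,r2:Add1,r3:-5,r4:Add2
cycle 6: stall // r0:2,r1:7,r2:Add1,r3:-5,r4:Add2
cycle 7: stall // r0:2,r1:7,r2:Add1,r3:-5,r4:Add2
cycle 8: CDB Add3=2; issue SUB r1<-Add3 // r0:2,r1:Add3,r2:Add1,r3:-5,r4:Add2
cycle 9: issue MUL r3<-Mul1 // r0:2,r1:Add3,r2:Add1,r3:Mul1,r4:Add2
cycle 10: stall // r0:2,r1:Add3,r2:Add1,r3:Mul1,r4:Add2
cycle 11: CDB Add1=-12; issue SUB r1<-Add1 // r0:2,r1:Add1,r2:-12,r3:Mul1,r4:Add2
cycle 12: CDB Add3=-7; issue ADD r3<-Add3 // r0:2,r1:Add1,r2:-12,r3:Add3,r4:Add2
cycle 13: issue MUL r2<-Mul2 // r0:2,r1:Add1,r2:Mul2,r3:Add3,r4:Add2

STATUS = TAG Add3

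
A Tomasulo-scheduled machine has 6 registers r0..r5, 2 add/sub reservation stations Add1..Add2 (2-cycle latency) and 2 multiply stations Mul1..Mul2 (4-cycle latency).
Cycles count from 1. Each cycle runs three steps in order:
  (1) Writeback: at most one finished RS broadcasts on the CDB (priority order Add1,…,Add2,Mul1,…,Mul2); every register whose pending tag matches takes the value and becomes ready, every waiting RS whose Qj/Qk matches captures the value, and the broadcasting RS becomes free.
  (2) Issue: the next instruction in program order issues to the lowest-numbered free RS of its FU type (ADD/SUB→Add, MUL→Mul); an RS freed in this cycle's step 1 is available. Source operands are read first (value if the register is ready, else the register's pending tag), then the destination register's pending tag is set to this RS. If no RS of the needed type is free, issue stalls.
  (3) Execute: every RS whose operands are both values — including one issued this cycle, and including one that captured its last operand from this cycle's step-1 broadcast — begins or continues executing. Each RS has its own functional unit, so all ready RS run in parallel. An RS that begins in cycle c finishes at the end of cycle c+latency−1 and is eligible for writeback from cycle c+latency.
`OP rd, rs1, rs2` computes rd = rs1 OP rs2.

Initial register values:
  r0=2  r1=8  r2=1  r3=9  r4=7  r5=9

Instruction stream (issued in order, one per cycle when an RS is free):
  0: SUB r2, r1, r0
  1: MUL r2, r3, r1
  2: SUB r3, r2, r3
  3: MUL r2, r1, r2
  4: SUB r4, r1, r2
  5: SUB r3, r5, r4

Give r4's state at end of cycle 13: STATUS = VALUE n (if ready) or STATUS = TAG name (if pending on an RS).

STATUS = VALUE -568

cycle 1: issue SUB r2<-Add1 // r0:2,r1:8,r2:Add1,r3:9,r4:7,r5:9
cycle 2: issue MUL r2<-Mul1 // r0:2,r1:8,r2:Mul1,r3:9,r4:7,r5:9
cycle 3: CDB Add1=6; issue SUB r3<-Add1 // r0:2,r1:8,r2:Mul1,r3:Add1,r4:7,r5:9
cycle 4: issue MUL r2<-Mul2 // r0:2,r1:8,r2:Mul2,r3:Add1,r4:7,r5:9
cycle 5: issue SUB r4<-Add2 // r0:2,r1:8,r2:Mul2,r3:Add1,r4:Add2,r5:9
cycle 6: CDB Mul1=72; stall // r0:2,r1:8,r2:Mul2,r3:Add1,r4:Add2,r5:9
cycle 7: stall // r0:2,r1:8,r2:Mul2,r3:Add1,r4:Add2,r5:9
cycle 8: CDB Add1=63; issue SUB r3<-Add1 // r0:2,r1:8,r2:Mul2,r3:Add1,r4:Add2,r5:9
cycle 9: - // r0:2,r1:8,r2:Mul2,r3:Add1,r4:Add2,r5:9
cycle 10: CDB Mul2=576 // r0:2,r1:8,r2:576,r3:Add1,r4:Add2,r5:9
cycle 11: - // r0:2,r1:8,r2:576,r3:Add1,r4:Add2,r5:9
cycle 12: CDB Add2=-568 // r0:2,r1:8,r2:576,r3:Add1,r4:-568,r5:9
cycle 13: - // r0:2,r1:8,r2:576,r3:Add1,r4:-568,r5:9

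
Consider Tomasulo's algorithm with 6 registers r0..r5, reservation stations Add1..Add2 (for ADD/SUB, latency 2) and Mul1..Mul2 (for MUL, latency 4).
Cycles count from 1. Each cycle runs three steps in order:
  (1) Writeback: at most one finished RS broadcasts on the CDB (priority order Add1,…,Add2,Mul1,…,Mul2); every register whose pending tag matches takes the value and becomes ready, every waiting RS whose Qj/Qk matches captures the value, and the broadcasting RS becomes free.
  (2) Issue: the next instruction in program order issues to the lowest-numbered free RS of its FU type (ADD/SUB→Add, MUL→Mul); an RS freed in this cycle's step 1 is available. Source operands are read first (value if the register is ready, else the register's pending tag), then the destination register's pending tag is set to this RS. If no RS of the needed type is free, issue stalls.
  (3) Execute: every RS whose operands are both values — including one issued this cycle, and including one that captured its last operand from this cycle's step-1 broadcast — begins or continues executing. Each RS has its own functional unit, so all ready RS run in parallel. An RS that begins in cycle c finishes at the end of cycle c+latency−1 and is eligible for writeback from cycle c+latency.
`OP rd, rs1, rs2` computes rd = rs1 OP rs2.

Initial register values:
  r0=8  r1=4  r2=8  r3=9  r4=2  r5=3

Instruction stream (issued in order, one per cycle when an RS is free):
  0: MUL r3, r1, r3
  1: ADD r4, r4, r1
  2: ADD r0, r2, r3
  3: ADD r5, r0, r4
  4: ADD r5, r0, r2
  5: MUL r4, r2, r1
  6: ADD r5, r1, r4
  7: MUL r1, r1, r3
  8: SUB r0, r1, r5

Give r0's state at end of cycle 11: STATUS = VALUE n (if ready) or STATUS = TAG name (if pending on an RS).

  c1: issue MUL r3<-Mul1  regs: r0:8,r1:4,r2:8,r3:Mul1,r4:2,r5:3
  c2: issue ADD r4<-Add1  regs: r0:8,r1:4,r2:8,r3:Mul1,r4:Add1,r5:3
  c3: issue ADD r0<-Add2  regs: r0:Add2,r1:4,r2:8,r3:Mul1,r4:Add1,r5:3
  c4: CDB Add1=6; issue ADD r5<-Add1  regs: r0:Add2,r1:4,r2:8,r3:Mul1,r4:6,r5:Add1
  c5: CDB Mul1=36; stall  regs: r0:Add2,r1:4,r2:8,r3:36,r4:6,r5:Add1
  c6: stall  regs: r0:Add2,r1:4,r2:8,r3:36,r4:6,r5:Add1
  c7: CDB Add2=44; issue ADD r5<-Add2  regs: r0:44,r1:4,r2:8,r3:36,r4:6,r5:Add2
  c8: issue MUL r4<-Mul1  regs: r0:44,r1:4,r2:8,r3:36,r4:Mul1,r5:Add2
  c9: CDB Add1=50; issue ADD r5<-Add1  regs: r0:44,r1:4,r2:8,r3:36,r4:Mul1,r5:Add1
  c10: CDB Add2=52; issue MUL r1<-Mul2  regs: r0:44,r1:Mul2,r2:8,r3:36,r4:Mul1,r5:Add1
  c11: issue SUB r0<-Add2  regs: r0:Add2,r1:Mul2,r2:8,r3:36,r4:Mul1,r5:Add1

STATUS = TAG Add2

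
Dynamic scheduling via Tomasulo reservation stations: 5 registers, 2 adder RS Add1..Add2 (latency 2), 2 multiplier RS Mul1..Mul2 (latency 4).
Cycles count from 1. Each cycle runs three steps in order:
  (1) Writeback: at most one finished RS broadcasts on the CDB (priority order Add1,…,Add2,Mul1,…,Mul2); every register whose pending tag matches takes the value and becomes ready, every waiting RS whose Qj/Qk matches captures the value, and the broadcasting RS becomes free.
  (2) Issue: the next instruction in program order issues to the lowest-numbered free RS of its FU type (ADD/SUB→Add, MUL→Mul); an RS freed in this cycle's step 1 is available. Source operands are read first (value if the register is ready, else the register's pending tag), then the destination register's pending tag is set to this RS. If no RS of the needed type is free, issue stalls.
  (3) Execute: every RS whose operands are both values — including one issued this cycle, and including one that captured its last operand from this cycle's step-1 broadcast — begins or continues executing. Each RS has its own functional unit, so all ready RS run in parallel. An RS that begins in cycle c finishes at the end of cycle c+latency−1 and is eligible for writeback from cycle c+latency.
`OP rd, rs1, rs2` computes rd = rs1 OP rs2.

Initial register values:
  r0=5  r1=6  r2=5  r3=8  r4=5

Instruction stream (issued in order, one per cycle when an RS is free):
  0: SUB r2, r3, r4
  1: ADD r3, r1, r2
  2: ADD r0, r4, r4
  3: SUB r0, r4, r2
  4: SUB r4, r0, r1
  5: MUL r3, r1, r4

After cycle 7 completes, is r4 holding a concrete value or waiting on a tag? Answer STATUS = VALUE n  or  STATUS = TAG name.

c1: issue SUB r2<-Add1 | r0:5,r1:6,r2:Add1,r3:8,r4:5
c2: issue ADD r3<-Add2 | r0:5,r1:6,r2:Add1,r3:Add2,r4:5
c3: CDB Add1=3; issue ADD r0<-Add1 | r0:Add1,r1:6,r2:3,r3:Add2,r4:5
c4: stall | r0:Add1,r1:6,r2:3,r3:Add2,r4:5
c5: CDB Add1=10; issue SUB r0<-Add1 | r0:Add1,r1:6,r2:3,r3:Add2,r4:5
c6: CDB Add2=9; issue SUB r4<-Add2 | r0:Add1,r1:6,r2:3,r3:9,r4:Add2
c7: CDB Add1=2; issue MUL r3<-Mul1 | r0:2,r1:6,r2:3,r3:Mul1,r4:Add2

STATUS = TAG Add2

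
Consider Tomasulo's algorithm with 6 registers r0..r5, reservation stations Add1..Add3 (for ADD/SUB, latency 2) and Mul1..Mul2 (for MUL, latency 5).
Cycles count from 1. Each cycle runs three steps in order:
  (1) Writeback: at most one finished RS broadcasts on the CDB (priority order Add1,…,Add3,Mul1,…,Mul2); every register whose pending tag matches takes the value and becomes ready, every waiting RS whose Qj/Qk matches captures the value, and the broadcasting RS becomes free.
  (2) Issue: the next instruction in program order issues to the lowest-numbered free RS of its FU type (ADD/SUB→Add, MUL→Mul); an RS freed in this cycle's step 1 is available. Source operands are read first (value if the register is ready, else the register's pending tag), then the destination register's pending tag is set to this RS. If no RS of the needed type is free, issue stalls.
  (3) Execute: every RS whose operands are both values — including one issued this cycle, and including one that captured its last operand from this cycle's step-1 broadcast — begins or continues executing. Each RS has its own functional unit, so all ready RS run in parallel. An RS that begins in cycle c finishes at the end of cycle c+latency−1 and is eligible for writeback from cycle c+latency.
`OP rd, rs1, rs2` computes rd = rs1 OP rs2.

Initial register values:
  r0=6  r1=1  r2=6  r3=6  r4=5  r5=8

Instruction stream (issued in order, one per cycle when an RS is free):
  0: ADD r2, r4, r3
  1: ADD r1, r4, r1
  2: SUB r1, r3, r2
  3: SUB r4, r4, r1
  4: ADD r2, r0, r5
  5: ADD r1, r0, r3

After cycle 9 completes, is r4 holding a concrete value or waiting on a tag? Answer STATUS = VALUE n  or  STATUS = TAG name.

cycle 1: issue ADD r2<-Add1 // r0:6,r1:1,r2:Add1,r3:6,r4:5,r5:8
cycle 2: issue ADD r1<-Add2 // r0:6,r1:Add2,r2:Add1,r3:6,r4:5,r5:8
cycle 3: CDB Add1=11; issue SUB r1<-Add1 // r0:6,r1:Add1,r2:11,r3:6,r4:5,r5:8
cycle 4: CDB Add2=6; issue SUB r4<-Add2 // r0:6,r1:Add1,r2:11,r3:6,r4:Add2,r5:8
cycle 5: CDB Add1=-5; issue ADD r2<-Add1 // r0:6,r1:-5,r2:Add1,r3:6,r4:Add2,r5:8
cycle 6: issue ADD r1<-Add3 // r0:6,r1:Add3,r2:Add1,r3:6,r4:Add2,r5:8
cycle 7: CDB Add1=14 // r0:6,r1:Add3,r2:14,r3:6,r4:Add2,r5:8
cycle 8: CDB Add2=10 // r0:6,r1:Add3,r2:14,r3:6,r4:10,r5:8
cycle 9: CDB Add3=12 // r0:6,r1:12,r2:14,r3:6,r4:10,r5:8

STATUS = VALUE 10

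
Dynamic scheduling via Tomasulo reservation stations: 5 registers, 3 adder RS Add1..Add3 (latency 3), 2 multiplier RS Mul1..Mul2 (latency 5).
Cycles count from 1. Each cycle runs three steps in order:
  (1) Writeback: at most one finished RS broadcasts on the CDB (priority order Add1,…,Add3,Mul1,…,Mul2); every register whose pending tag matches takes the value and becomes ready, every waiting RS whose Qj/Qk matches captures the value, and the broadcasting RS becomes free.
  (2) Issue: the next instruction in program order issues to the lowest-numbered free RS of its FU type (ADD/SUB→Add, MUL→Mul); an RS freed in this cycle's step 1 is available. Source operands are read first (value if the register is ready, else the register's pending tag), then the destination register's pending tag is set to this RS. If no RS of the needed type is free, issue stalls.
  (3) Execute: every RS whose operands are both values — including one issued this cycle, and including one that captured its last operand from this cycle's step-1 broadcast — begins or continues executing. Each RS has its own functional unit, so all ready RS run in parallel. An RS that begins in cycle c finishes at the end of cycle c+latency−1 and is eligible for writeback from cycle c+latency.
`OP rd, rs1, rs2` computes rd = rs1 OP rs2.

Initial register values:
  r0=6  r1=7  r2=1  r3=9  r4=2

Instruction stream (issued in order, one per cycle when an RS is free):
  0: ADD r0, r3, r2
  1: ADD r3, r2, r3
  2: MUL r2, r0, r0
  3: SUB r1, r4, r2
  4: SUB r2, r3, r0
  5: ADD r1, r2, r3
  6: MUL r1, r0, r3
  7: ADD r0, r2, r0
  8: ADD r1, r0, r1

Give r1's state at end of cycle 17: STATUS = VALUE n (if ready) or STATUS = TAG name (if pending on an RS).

STATUS = VALUE 110

c1: issue ADD r0<-Add1 | r0:Add1,r1:7,r2:1,r3:9,r4:2
c2: issue ADD r3<-Add2 | r0:Add1,r1:7,r2:1,r3:Add2,r4:2
c3: issue MUL r2<-Mul1 | r0:Add1,r1:7,r2:Mul1,r3:Add2,r4:2
c4: CDB Add1=10; issue SUB r1<-Add1 | r0:10,r1:Add1,r2:Mul1,r3:Add2,r4:2
c5: CDB Add2=10; issue SUB r2<-Add2 | r0:10,r1:Add1,r2:Add2,r3:10,r4:2
c6: issue ADD r1<-Add3 | r0:10,r1:Add3,r2:Add2,r3:10,r4:2
c7: issue MUL r1<-Mul2 | r0:10,r1:Mul2,r2:Add2,r3:10,r4:2
c8: CDB Add2=0; issue ADD r0<-Add2 | r0:Add2,r1:Mul2,r2:0,r3:10,r4:2
c9: CDB Mul1=100; stall | r0:Add2,r1:Mul2,r2:0,r3:10,r4:2
c10: stall | r0:Add2,r1:Mul2,r2:0,r3:10,r4:2
c11: CDB Add2=10; issue ADD r1<-Add2 | r0:10,r1:Add2,r2:0,r3:10,r4:2
c12: CDB Add1=-98 | r0:10,r1:Add2,r2:0,r3:10,r4:2
c13: CDB Add3=10 | r0:10,r1:Add2,r2:0,r3:10,r4:2
c14: CDB Mul2=100 | r0:10,r1:Add2,r2:0,r3:10,r4:2
c15: - | r0:10,r1:Add2,r2:0,r3:10,r4:2
c16: - | r0:10,r1:Add2,r2:0,r3:10,r4:2
c17: CDB Add2=110 | r0:10,r1:110,r2:0,r3:10,r4:2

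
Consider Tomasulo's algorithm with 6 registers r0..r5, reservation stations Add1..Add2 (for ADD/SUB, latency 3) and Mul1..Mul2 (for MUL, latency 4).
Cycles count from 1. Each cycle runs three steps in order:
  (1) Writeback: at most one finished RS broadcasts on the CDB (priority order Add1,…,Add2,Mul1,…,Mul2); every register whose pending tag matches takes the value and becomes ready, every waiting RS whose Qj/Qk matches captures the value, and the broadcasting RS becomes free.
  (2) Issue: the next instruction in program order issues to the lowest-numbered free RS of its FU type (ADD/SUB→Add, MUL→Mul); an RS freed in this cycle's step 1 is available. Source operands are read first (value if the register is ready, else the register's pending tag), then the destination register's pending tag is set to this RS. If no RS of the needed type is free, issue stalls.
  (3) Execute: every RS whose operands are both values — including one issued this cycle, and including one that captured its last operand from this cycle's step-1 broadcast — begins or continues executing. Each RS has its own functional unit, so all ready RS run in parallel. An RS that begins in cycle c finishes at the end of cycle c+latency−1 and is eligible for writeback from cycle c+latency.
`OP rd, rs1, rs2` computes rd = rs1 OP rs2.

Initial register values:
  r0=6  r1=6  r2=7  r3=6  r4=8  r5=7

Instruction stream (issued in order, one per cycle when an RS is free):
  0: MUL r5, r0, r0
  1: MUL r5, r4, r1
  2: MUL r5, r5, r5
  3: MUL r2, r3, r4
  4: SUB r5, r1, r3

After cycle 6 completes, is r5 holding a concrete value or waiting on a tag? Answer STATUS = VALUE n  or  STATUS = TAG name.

c1: issue MUL r5<-Mul1 | r0:6,r1:6,r2:7,r3:6,r4:8,r5:Mul1
c2: issue MUL r5<-Mul2 | r0:6,r1:6,r2:7,r3:6,r4:8,r5:Mul2
c3: stall | r0:6,r1:6,r2:7,r3:6,r4:8,r5:Mul2
c4: stall | r0:6,r1:6,r2:7,r3:6,r4:8,r5:Mul2
c5: CDB Mul1=36; issue MUL r5<-Mul1 | r0:6,r1:6,r2:7,r3:6,r4:8,r5:Mul1
c6: CDB Mul2=48; issue MUL r2<-Mul2 | r0:6,r1:6,r2:Mul2,r3:6,r4:8,r5:Mul1

STATUS = TAG Mul1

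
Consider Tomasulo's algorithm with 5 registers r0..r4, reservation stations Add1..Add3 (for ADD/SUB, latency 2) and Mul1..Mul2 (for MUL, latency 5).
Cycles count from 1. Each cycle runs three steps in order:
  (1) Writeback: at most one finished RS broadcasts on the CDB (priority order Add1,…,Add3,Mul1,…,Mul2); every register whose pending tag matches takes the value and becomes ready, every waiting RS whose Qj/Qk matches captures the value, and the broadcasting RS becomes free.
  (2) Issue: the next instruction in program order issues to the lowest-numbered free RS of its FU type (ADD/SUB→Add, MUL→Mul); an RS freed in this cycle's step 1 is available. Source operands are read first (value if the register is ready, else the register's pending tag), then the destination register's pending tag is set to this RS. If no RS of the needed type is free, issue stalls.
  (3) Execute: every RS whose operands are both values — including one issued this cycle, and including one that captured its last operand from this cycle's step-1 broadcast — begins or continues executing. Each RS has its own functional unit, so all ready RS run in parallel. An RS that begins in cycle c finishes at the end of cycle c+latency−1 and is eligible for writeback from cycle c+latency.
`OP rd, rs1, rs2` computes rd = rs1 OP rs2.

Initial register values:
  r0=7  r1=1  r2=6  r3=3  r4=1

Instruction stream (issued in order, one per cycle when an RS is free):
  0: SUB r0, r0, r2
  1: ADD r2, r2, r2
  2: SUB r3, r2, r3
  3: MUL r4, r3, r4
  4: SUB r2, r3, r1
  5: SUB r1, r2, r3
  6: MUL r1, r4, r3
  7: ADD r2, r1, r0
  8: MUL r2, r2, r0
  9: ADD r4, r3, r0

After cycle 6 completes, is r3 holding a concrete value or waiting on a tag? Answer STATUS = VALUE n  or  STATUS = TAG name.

STATUS = VALUE 9

c1: issue SUB r0<-Add1 | r0:Add1,r1:1,r2:6,r3:3,r4:1
c2: issue ADD r2<-Add2 | r0:Add1,r1:1,r2:Add2,r3:3,r4:1
c3: CDB Add1=1; issue SUB r3<-Add1 | r0:1,r1:1,r2:Add2,r3:Add1,r4:1
c4: CDB Add2=12; issue MUL r4<-Mul1 | r0:1,r1:1,r2:12,r3:Add1,r4:Mul1
c5: issue SUB r2<-Add2 | r0:1,r1:1,r2:Add2,r3:Add1,r4:Mul1
c6: CDB Add1=9; issue SUB r1<-Add1 | r0:1,r1:Add1,r2:Add2,r3:9,r4:Mul1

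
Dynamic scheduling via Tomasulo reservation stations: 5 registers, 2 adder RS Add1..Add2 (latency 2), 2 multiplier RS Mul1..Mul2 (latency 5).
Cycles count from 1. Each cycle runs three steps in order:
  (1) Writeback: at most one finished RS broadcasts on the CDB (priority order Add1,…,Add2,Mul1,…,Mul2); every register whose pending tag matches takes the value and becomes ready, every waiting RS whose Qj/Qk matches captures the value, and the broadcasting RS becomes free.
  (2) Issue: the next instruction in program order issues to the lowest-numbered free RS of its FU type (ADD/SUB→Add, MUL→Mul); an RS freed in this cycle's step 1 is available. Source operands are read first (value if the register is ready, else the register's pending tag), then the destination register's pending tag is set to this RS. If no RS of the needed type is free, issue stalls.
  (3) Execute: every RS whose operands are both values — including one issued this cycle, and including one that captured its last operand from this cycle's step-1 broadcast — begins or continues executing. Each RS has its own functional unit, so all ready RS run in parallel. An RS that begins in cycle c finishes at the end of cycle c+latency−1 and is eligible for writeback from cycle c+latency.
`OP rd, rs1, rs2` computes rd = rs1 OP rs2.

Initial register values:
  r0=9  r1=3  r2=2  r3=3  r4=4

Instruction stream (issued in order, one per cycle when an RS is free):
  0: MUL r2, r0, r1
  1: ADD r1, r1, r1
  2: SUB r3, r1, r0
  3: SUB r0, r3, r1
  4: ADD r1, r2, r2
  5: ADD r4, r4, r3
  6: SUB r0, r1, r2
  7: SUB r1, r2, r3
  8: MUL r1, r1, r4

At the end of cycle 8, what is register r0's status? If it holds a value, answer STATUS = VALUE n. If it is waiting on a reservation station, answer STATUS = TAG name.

  c1: issue MUL r2<-Mul1  regs: r0:9,r1:3,r2:Mul1,r3:3,r4:4
  c2: issue ADD r1<-Add1  regs: r0:9,r1:Add1,r2:Mul1,r3:3,r4:4
  c3: issue SUB r3<-Add2  regs: r0:9,r1:Add1,r2:Mul1,r3:Add2,r4:4
  c4: CDB Add1=6; issue SUB r0<-Add1  regs: r0:Add1,r1:6,r2:Mul1,r3:Add2,r4:4
  c5: stall  regs: r0:Add1,r1:6,r2:Mul1,r3:Add2,r4:4
  c6: CDB Add2=-3; issue ADD r1<-Add2  regs: r0:Add1,r1:Add2,r2:Mul1,r3:-3,r4:4
  c7: CDB Mul1=27; stall  regs: r0:Add1,r1:Add2,r2:27,r3:-3,r4:4
  c8: CDB Add1=-9; issue ADD r4<-Add1  regs: r0:-9,r1:Add2,r2:27,r3:-3,r4:Add1

STATUS = VALUE -9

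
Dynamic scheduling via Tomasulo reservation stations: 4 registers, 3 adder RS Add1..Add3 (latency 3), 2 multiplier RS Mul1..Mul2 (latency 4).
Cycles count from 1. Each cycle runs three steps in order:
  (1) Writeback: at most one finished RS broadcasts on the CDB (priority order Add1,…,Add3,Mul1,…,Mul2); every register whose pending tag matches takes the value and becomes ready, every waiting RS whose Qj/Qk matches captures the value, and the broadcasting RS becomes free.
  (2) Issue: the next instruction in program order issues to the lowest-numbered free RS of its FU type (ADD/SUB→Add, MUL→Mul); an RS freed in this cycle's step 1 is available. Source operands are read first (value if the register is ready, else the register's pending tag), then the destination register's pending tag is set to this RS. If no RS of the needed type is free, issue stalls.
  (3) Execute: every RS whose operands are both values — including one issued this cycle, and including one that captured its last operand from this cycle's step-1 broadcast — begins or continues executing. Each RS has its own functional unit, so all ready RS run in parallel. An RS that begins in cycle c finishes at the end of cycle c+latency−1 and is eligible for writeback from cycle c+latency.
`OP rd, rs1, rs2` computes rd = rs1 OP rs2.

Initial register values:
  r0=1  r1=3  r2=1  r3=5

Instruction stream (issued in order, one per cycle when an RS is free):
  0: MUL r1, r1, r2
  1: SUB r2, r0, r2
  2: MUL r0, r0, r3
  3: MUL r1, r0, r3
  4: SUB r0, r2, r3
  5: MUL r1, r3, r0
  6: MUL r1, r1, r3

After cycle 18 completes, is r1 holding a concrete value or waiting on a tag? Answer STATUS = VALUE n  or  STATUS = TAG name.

STATUS = VALUE -125

c1: issue MUL r1<-Mul1 | r0:1,r1:Mul1,r2:1,r3:5
c2: issue SUB r2<-Add1 | r0:1,r1:Mul1,r2:Add1,r3:5
c3: issue MUL r0<-Mul2 | r0:Mul2,r1:Mul1,r2:Add1,r3:5
c4: stall | r0:Mul2,r1:Mul1,r2:Add1,r3:5
c5: CDB Add1=0; stall | r0:Mul2,r1:Mul1,r2:0,r3:5
c6: CDB Mul1=3; issue MUL r1<-Mul1 | r0:Mul2,r1:Mul1,r2:0,r3:5
c7: CDB Mul2=5; issue SUB r0<-Add1 | r0:Add1,r1:Mul1,r2:0,r3:5
c8: issue MUL r1<-Mul2 | r0:Add1,r1:Mul2,r2:0,r3:5
c9: stall | r0:Add1,r1:Mul2,r2:0,r3:5
c10: CDB Add1=-5; stall | r0:-5,r1:Mul2,r2:0,r3:5
c11: CDB Mul1=25; issue MUL r1<-Mul1 | r0:-5,r1:Mul1,r2:0,r3:5
c12: - | r0:-5,r1:Mul1,r2:0,r3:5
c13: - | r0:-5,r1:Mul1,r2:0,r3:5
c14: CDB Mul2=-25 | r0:-5,r1:Mul1,r2:0,r3:5
c15: - | r0:-5,r1:Mul1,r2:0,r3:5
c16: - | r0:-5,r1:Mul1,r2:0,r3:5
c17: - | r0:-5,r1:Mul1,r2:0,r3:5
c18: CDB Mul1=-125 | r0:-5,r1:-125,r2:0,r3:5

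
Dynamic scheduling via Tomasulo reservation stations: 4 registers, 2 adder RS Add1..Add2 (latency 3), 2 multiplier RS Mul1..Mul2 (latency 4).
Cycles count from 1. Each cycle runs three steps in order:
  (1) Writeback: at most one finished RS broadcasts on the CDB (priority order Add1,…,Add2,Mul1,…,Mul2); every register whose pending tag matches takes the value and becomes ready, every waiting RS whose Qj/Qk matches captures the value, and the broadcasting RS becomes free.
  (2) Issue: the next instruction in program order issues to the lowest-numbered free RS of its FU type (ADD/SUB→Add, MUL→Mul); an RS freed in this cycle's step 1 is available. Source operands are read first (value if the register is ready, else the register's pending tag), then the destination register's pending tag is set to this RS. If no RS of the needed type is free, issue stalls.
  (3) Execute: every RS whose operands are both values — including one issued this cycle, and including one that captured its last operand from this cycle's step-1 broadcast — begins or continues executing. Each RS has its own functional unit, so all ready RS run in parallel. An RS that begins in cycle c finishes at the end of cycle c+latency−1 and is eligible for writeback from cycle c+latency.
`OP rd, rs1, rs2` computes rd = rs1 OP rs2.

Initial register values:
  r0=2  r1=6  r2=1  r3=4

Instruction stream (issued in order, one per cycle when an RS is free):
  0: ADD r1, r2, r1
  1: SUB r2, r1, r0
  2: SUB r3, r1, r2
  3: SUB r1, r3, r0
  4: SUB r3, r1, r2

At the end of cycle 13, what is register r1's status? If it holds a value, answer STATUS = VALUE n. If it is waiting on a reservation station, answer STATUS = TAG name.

c1: issue ADD r1<-Add1 | r0:2,r1:Add1,r2:1,r3:4
c2: issue SUB r2<-Add2 | r0:2,r1:Add1,r2:Add2,r3:4
c3: stall | r0:2,r1:Add1,r2:Add2,r3:4
c4: CDB Add1=7; issue SUB r3<-Add1 | r0:2,r1:7,r2:Add2,r3:Add1
c5: stall | r0:2,r1:7,r2:Add2,r3:Add1
c6: stall | r0:2,r1:7,r2:Add2,r3:Add1
c7: CDB Add2=5; issue SUB r1<-Add2 | r0:2,r1:Add2,r2:5,r3:Add1
c8: stall | r0:2,r1:Add2,r2:5,r3:Add1
c9: stall | r0:2,r1:Add2,r2:5,r3:Add1
c10: CDB Add1=2; issue SUB r3<-Add1 | r0:2,r1:Add2,r2:5,r3:Add1
c11: - | r0:2,r1:Add2,r2:5,r3:Add1
c12: - | r0:2,r1:Add2,r2:5,r3:Add1
c13: CDB Add2=0 | r0:2,r1:0,r2:5,r3:Add1

STATUS = VALUE 0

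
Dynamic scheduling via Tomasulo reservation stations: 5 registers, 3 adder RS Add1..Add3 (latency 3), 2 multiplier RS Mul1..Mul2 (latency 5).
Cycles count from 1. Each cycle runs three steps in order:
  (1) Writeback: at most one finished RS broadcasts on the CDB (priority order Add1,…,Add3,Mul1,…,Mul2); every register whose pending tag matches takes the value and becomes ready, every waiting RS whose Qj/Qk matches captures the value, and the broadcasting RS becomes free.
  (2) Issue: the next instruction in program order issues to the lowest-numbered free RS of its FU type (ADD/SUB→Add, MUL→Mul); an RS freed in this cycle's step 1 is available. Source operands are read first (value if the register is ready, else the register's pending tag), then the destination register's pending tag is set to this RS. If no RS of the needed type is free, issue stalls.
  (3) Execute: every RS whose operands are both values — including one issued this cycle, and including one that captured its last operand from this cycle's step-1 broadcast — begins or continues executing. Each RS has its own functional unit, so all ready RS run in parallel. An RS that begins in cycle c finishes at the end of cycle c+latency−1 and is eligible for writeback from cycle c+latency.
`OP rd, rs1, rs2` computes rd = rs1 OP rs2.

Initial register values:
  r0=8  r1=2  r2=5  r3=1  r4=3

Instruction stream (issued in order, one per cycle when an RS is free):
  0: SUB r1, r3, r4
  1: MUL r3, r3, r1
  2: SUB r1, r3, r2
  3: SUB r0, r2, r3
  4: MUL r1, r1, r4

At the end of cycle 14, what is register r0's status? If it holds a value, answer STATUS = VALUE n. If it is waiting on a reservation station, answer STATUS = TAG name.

  c1: issue SUB r1<-Add1  regs: r0:8,r1:Add1,r2:5,r3:1,r4:3
  c2: issue MUL r3<-Mul1  regs: r0:8,r1:Add1,r2:5,r3:Mul1,r4:3
  c3: issue SUB r1<-Add2  regs: r0:8,r1:Add2,r2:5,r3:Mul1,r4:3
  c4: CDB Add1=-2; issue SUB r0<-Add1  regs: r0:Add1,r1:Add2,r2:5,r3:Mul1,r4:3
  c5: issue MUL r1<-Mul2  regs: r0:Add1,r1:Mul2,r2:5,r3:Mul1,r4:3
  c6: -  regs: r0:Add1,r1:Mul2,r2:5,r3:Mul1,r4:3
  c7: -  regs: r0:Add1,r1:Mul2,r2:5,r3:Mul1,r4:3
  c8: -  regs: r0:Add1,r1:Mul2,r2:5,r3:Mul1,r4:3
  c9: CDB Mul1=-2  regs: r0:Add1,r1:Mul2,r2:5,r3:-2,r4:3
  c10: -  regs: r0:Add1,r1:Mul2,r2:5,r3:-2,r4:3
  c11: -  regs: r0:Add1,r1:Mul2,r2:5,r3:-2,r4:3
  c12: CDB Add1=7  regs: r0:7,r1:Mul2,r2:5,r3:-2,r4:3
  c13: CDB Add2=-7  regs: r0:7,r1:Mul2,r2:5,r3:-2,r4:3
  c14: -  regs: r0:7,r1:Mul2,r2:5,r3:-2,r4:3

STATUS = VALUE 7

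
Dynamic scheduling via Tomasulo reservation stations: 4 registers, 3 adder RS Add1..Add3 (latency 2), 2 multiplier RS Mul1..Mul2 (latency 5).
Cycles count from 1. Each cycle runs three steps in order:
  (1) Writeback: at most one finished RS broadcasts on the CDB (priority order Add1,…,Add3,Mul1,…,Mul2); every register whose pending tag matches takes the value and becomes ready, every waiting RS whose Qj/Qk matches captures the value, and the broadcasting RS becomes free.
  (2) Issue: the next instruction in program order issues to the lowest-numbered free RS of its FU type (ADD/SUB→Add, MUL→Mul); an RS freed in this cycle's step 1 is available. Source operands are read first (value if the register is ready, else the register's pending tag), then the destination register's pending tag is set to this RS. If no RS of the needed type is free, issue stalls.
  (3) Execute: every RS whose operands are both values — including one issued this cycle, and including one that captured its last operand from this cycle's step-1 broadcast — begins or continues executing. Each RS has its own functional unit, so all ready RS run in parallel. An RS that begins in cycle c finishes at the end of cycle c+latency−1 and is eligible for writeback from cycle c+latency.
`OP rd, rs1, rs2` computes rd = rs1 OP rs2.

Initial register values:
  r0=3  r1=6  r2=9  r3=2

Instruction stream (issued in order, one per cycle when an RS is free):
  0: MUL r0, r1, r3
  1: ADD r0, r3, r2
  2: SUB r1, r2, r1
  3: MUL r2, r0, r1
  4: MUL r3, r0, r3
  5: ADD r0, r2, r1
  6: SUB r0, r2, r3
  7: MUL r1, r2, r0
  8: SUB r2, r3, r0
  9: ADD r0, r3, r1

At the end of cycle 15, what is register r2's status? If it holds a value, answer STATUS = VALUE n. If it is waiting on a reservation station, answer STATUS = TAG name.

STATUS = VALUE 11

  c1: issue MUL r0<-Mul1  regs: r0:Mul1,r1:6,r2:9,r3:2
  c2: issue ADD r0<-Add1  regs: r0:Add1,r1:6,r2:9,r3:2
  c3: issue SUB r1<-Add2  regs: r0:Add1,r1:Add2,r2:9,r3:2
  c4: CDB Add1=11; issue MUL r2<-Mul2  regs: r0:11,r1:Add2,r2:Mul2,r3:2
  c5: CDB Add2=3; stall  regs: r0:11,r1:3,r2:Mul2,r3:2
  c6: CDB Mul1=12; issue MUL r3<-Mul1  regs: r0:11,r1:3,r2:Mul2,r3:Mul1
  c7: issue ADD r0<-Add1  regs: r0:Add1,r1:3,r2:Mul2,r3:Mul1
  c8: issue SUB r0<-Add2  regs: r0:Add2,r1:3,r2:Mul2,r3:Mul1
  c9: stall  regs: r0:Add2,r1:3,r2:Mul2,r3:Mul1
  c10: CDB Mul2=33; issue MUL r1<-Mul2  regs: r0:Add2,r1:Mul2,r2:33,r3:Mul1
  c11: CDB Mul1=22; issue SUB r2<-Add3  regs: r0:Add2,r1:Mul2,r2:Add3,r3:22
  c12: CDB Add1=36; issue ADD r0<-Add1  regs: r0:Add1,r1:Mul2,r2:Add3,r3:22
  c13: CDB Add2=11  regs: r0:Add1,r1:Mul2,r2:Add3,r3:22
  c14: -  regs: r0:Add1,r1:Mul2,r2:Add3,r3:22
  c15: CDB Add3=11  regs: r0:Add1,r1:Mul2,r2:11,r3:22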